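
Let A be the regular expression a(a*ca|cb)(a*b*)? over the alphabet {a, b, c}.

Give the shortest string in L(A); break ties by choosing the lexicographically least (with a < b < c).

By inspection of the expression, no string of length less than 3 matches, and aca is the lexicographically first match of length 3.

aca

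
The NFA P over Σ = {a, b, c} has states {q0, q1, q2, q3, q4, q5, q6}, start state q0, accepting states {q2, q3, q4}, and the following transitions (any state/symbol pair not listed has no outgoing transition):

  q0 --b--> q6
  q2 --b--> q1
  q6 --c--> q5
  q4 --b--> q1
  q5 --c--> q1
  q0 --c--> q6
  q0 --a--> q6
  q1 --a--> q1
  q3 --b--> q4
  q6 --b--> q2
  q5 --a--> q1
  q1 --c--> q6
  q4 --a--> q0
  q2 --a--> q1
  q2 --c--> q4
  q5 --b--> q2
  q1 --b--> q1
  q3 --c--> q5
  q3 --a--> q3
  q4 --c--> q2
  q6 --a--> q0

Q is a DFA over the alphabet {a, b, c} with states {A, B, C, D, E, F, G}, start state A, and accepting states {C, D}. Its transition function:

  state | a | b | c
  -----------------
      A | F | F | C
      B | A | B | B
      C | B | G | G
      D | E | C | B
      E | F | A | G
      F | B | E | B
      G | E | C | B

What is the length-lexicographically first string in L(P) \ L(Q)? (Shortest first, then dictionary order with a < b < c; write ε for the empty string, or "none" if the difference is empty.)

ab

The string ab is accepted by P but not by Q.
No shorter string lies in the difference, and ab is the lexicographically first length-2 string in L(P) \ L(Q).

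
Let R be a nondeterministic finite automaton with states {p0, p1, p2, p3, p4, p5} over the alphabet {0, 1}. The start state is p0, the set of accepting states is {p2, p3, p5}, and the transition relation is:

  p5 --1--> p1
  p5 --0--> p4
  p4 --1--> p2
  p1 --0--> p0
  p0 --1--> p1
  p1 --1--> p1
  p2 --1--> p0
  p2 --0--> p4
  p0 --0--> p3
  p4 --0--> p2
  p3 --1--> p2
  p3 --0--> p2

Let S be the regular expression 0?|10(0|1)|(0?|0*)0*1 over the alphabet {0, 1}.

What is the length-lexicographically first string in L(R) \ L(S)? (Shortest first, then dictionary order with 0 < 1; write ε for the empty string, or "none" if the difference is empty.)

The string 00 is accepted by R but not by S.
No shorter string lies in the difference, and 00 is the lexicographically first length-2 string in L(R) \ L(S).

00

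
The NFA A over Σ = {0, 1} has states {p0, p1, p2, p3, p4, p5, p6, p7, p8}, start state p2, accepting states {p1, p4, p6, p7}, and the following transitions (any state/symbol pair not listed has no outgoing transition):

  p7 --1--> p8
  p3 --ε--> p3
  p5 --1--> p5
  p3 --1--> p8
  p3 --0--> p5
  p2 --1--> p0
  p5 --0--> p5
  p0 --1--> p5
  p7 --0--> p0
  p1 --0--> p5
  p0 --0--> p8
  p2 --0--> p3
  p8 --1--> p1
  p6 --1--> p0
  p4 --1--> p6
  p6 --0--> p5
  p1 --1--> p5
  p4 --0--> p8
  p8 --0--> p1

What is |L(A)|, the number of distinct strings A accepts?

The useful subgraph on states {p0, p1, p2, p3, p8} is acyclic, so L(A) is finite; the longest accepting path visits 4 useful states, giving maximum string length 3.
Counting accepting paths from p2 by length: 4 of length 3. Total 4.

4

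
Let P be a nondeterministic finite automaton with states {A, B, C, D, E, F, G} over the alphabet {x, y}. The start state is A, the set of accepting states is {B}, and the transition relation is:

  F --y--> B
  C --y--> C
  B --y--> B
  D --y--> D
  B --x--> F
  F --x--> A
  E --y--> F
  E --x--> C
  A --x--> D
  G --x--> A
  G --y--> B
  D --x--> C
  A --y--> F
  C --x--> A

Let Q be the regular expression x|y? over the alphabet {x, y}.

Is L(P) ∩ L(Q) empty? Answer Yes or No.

Yes

Converting the expression Q to a DFA (subset construction, then merging equivalent states) gives the minimal DFA with states {q0, q1, q2}, start state q0, accepting states {q0, q1} and transitions q0: x→q1, y→q1; q1: x→q2, y→q2; q2: x→q2, y→q2.
Exploring the product automaton P × Q from the start pair (A, q0), following both machines on each input symbol, reaches 8 state pairs: (A, q0), (D, q1), (F, q1), (C, q2), (D, q2), (A, q2), (B, q2), (F, q2).
P accepts in {B} and Q accepts in {q0, q1}; no reachable pair has both components accepting, so no string drives both machines to acceptance simultaneously and L(P) ∩ L(Q) = ∅.
So no string is accepted by both, and the intersection is empty.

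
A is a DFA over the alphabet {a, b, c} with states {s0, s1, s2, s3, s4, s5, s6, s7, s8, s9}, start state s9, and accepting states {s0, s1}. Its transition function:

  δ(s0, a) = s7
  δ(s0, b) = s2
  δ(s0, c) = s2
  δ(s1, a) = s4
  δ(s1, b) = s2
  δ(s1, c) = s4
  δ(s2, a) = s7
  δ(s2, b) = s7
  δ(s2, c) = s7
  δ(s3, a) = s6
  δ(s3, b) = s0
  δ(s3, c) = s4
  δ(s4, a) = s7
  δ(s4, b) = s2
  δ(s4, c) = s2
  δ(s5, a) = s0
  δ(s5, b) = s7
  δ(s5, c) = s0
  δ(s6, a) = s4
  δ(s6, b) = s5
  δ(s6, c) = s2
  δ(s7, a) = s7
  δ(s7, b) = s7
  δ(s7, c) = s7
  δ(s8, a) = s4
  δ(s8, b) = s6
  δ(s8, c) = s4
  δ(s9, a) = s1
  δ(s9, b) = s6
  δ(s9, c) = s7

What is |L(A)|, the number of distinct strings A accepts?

3

The useful subgraph on states {s0, s1, s5, s6, s9} is acyclic, so L(A) is finite; the longest accepting path visits 4 useful states, giving maximum string length 3.
Counting accepting paths from s9 by length: 1 of length 1, 2 of length 3. Total 3.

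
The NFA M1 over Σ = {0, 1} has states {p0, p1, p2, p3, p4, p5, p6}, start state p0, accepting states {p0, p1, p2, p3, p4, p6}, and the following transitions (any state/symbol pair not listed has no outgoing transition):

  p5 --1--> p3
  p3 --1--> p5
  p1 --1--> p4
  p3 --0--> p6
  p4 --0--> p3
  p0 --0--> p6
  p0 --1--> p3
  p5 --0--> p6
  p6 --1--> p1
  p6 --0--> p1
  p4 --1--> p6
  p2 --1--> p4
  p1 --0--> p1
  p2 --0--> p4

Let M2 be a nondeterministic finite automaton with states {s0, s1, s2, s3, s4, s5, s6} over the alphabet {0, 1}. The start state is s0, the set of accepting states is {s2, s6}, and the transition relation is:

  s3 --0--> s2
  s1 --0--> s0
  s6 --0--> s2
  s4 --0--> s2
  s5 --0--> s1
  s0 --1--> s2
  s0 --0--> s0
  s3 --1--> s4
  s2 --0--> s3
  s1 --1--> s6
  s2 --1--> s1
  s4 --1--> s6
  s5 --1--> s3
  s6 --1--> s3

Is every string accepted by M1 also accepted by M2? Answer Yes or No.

The empty string ε is in L(M1) but not in L(M2).
So L(M1) ⊄ L(M2).

No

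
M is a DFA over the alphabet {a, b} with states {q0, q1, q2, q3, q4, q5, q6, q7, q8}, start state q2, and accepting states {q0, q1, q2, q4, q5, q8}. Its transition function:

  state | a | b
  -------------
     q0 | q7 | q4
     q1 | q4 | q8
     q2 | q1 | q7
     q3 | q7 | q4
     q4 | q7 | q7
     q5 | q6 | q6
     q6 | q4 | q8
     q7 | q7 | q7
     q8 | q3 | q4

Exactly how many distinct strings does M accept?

The useful subgraph on states {q1, q2, q3, q4, q8} is acyclic, so L(M) is finite; the longest accepting path visits 5 useful states, giving maximum string length 4.
Counting accepting paths from q2 by length: 1 of length 0, 1 of length 1, 2 of length 2, 1 of length 3, 1 of length 4. Total 6.

6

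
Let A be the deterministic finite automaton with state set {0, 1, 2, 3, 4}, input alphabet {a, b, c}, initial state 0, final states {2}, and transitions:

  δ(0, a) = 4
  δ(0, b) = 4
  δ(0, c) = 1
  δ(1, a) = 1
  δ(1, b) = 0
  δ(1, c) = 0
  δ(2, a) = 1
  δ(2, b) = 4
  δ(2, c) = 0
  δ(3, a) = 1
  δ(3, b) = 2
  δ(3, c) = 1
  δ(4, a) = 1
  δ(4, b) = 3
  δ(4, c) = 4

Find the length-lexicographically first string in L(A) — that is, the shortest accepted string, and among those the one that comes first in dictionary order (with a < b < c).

abb

A breadth-first search from 0 reaches an accepting state first via the path 0 → 4 → 3 → 2 on input abb.
No string of length < 3 is accepted (BFS exhausts all shorter strings without reaching an accepting state), and abb is the lexicographically least accepting string of length 3.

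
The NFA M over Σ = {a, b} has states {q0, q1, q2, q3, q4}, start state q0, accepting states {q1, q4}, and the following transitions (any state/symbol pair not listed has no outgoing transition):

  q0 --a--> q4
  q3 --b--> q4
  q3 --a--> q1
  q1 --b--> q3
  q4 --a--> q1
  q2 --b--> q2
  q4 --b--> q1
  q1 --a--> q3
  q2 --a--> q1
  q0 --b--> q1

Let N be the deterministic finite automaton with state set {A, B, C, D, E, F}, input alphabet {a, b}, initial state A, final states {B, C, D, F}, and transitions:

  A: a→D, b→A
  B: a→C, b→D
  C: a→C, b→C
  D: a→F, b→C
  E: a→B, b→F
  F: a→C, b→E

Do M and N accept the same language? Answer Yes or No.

The string b is accepted by M but rejected by N.
So L(M) ≠ L(N).

No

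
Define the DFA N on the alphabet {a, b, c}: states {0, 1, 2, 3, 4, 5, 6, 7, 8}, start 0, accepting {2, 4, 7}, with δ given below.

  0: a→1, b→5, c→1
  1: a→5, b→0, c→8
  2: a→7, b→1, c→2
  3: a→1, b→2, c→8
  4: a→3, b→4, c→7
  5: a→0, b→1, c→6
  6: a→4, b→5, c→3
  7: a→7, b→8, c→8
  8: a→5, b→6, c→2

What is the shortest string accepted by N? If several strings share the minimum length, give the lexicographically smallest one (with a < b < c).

acc

A breadth-first search from 0 reaches an accepting state first via the path 0 → 1 → 8 → 2 on input acc.
No string of length < 3 is accepted (BFS exhausts all shorter strings without reaching an accepting state), and acc is the lexicographically least accepting string of length 3.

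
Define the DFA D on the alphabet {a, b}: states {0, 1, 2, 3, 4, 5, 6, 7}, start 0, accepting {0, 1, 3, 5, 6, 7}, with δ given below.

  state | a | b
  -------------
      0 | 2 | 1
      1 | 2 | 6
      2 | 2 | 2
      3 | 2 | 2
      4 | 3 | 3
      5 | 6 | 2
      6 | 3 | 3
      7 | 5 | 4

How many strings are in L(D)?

5

The useful subgraph on states {0, 1, 3, 6} is acyclic, so L(D) is finite; the longest accepting path visits 4 useful states, giving maximum string length 3.
Counting accepting paths from 0 by length: 1 of length 0, 1 of length 1, 1 of length 2, 2 of length 3. Total 5.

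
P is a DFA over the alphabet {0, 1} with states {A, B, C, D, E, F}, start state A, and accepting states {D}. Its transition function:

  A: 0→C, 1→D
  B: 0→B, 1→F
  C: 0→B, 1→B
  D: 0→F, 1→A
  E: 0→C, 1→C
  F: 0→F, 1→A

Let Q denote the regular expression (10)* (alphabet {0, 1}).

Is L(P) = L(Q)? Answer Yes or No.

No

The string 1 is accepted by P but rejected by Q.
So L(P) ≠ L(Q).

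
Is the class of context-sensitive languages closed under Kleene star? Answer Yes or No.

Yes

An LBA guesses a factorisation of the input into blocks (marking block boundaries on a second track) and verifies each block with the LBA for L; this uses no space beyond the input, so L* is context-sensitive.
So the context-sensitive languages are closed under Kleene star.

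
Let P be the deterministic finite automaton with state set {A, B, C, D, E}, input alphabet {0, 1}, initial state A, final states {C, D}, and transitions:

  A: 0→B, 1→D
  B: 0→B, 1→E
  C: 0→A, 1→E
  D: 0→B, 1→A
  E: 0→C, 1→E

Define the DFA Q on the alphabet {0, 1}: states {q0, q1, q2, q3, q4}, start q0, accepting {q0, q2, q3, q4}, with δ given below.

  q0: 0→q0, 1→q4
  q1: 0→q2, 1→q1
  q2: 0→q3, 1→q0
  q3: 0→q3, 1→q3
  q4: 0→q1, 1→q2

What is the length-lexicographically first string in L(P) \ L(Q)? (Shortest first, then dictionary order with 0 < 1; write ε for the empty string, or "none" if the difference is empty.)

The string 010 is accepted by P but not by Q.
No shorter string lies in the difference, and 010 is the lexicographically first length-3 string in L(P) \ L(Q).

010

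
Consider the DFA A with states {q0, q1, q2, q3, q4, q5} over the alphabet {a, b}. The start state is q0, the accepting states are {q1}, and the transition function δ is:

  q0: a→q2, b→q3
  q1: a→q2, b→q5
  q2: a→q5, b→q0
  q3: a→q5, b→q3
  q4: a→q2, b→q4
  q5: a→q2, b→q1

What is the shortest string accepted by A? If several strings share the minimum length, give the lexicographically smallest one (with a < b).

A breadth-first search from q0 reaches an accepting state first via the path q0 → q2 → q5 → q1 on input aab.
No string of length < 3 is accepted (BFS exhausts all shorter strings without reaching an accepting state), and aab is the lexicographically least accepting string of length 3.

aab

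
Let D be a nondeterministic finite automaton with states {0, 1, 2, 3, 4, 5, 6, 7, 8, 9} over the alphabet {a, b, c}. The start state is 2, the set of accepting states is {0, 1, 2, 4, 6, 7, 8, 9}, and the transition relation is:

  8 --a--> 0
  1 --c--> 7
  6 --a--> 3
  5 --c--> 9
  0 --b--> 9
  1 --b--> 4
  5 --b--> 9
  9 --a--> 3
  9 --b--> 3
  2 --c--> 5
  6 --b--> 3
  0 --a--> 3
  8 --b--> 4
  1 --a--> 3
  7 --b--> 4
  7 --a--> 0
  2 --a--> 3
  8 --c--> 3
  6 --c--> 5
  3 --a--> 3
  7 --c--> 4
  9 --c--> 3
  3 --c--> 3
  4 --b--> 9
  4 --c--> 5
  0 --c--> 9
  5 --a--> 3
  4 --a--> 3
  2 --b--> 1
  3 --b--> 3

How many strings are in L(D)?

The useful subgraph on states {0, 1, 2, 4, 5, 7, 9} is acyclic, so L(D) is finite; the longest accepting path visits 6 useful states, giving maximum string length 5.
Counting accepting paths from 2 by length: 1 of length 0, 1 of length 1, 4 of length 2, 4 of length 3, 6 of length 4, 4 of length 5. Total 20.

20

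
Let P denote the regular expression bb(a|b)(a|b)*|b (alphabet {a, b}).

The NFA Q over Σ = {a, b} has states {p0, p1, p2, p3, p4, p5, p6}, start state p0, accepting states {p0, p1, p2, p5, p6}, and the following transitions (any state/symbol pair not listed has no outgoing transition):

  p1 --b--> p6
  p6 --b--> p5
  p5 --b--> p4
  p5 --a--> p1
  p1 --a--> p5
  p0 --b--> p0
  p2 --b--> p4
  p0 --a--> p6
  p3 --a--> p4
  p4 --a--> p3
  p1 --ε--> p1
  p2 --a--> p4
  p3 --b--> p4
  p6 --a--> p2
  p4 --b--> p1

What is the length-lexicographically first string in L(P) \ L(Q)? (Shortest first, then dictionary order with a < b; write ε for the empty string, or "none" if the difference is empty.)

The string bbaaa is accepted by P but not by Q.
No shorter string lies in the difference, and bbaaa is the lexicographically first length-5 string in L(P) \ L(Q).

bbaaa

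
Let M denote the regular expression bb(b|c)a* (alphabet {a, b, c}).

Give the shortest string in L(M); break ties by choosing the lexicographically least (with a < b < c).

By inspection of the expression, no string of length less than 3 matches, and bbb is the lexicographically first match of length 3.

bbb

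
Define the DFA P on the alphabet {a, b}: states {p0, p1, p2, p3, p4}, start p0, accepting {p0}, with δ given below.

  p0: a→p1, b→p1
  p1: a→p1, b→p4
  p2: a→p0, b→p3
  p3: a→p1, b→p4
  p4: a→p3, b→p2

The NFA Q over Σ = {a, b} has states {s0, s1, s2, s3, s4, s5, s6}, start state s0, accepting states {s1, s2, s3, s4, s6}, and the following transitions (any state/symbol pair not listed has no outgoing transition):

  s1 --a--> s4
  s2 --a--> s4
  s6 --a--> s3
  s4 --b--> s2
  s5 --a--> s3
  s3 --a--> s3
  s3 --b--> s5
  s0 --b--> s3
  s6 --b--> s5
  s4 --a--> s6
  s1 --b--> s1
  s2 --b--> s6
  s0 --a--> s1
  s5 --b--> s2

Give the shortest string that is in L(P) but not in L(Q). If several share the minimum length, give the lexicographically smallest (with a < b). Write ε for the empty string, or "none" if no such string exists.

ε

The empty string ε is accepted by P but not by Q.
Since ε is the unique shortest string, it is the required witness.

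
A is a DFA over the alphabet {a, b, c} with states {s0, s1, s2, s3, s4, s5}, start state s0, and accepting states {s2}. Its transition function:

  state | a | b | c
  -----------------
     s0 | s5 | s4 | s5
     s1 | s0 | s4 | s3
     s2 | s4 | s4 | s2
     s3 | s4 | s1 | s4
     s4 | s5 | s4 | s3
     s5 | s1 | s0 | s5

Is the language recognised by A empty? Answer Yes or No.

The states reachable from the start state are {s0, s1, s3, s4, s5}.
None of the accepting states {s2} is reachable, so no string is accepted and L(A) = ∅.

Yes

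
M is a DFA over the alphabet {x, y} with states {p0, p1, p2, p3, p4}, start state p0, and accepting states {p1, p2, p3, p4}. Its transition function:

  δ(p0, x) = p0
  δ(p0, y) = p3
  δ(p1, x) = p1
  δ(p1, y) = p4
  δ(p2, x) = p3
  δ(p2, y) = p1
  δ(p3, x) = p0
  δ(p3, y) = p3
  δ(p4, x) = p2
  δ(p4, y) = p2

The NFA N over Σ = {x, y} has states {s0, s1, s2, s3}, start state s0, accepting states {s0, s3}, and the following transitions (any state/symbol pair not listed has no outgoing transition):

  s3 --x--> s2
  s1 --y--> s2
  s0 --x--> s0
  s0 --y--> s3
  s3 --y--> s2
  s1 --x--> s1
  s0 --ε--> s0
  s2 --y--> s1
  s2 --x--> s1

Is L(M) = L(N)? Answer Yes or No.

No

The string yy is accepted by M but rejected by N.
So L(M) ≠ L(N).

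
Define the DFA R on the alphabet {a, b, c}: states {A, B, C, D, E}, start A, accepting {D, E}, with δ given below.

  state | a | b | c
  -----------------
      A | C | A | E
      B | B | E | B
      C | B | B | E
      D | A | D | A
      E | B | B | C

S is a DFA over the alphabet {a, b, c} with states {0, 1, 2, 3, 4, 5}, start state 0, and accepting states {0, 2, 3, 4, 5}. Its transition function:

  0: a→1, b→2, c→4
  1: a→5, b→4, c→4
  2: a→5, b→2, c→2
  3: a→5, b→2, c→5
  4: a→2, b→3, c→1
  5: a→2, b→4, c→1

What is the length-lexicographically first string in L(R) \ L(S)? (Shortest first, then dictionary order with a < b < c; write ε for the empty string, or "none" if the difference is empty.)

bac

The string bac is accepted by R but not by S.
No shorter string lies in the difference, and bac is the lexicographically first length-3 string in L(R) \ L(S).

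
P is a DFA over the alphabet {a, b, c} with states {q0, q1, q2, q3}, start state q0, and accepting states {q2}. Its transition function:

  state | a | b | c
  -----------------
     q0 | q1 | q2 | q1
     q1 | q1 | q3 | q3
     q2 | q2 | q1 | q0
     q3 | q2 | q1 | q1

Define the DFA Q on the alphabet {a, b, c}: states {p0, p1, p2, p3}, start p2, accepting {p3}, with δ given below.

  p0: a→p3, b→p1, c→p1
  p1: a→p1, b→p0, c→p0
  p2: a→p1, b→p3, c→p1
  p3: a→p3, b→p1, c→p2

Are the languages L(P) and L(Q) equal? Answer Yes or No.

Exploring the product automaton P × Q from the start pair (q0, p2), following both machines on each input symbol, reaches 4 state pairs: (q0, p2), (q1, p1), (q2, p3), (q3, p0).
P accepts in {q2} and Q accepts in {p3}. In every reachable pair the two components are either both accepting — (q2, p3) — or both non-accepting, so no string is accepted by exactly one of the machines: L(P) \ L(Q) and L(Q) \ L(P) are both empty.
Hence every string is accepted by P iff it is accepted by Q, and the two languages coincide.

Yes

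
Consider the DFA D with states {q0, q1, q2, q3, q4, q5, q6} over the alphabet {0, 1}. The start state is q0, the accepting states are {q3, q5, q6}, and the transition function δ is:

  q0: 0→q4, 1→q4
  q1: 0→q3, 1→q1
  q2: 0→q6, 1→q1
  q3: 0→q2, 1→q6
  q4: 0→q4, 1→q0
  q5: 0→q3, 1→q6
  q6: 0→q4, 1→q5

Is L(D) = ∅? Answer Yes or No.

The states reachable from the start state are {q0, q4}.
None of the accepting states {q3, q5, q6} is reachable, so no string is accepted and L(D) = ∅.

Yes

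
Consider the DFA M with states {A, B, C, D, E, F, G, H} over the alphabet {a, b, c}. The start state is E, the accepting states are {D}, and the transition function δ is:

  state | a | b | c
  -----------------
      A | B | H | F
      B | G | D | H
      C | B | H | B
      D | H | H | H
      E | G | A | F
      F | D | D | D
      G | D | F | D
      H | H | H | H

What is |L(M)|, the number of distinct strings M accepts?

The useful subgraph on states {A, B, D, E, F, G} is acyclic, so L(M) is finite; the longest accepting path visits 6 useful states, giving maximum string length 5.
Counting accepting paths from E by length: 5 of length 2, 7 of length 3, 2 of length 4, 3 of length 5. Total 17.

17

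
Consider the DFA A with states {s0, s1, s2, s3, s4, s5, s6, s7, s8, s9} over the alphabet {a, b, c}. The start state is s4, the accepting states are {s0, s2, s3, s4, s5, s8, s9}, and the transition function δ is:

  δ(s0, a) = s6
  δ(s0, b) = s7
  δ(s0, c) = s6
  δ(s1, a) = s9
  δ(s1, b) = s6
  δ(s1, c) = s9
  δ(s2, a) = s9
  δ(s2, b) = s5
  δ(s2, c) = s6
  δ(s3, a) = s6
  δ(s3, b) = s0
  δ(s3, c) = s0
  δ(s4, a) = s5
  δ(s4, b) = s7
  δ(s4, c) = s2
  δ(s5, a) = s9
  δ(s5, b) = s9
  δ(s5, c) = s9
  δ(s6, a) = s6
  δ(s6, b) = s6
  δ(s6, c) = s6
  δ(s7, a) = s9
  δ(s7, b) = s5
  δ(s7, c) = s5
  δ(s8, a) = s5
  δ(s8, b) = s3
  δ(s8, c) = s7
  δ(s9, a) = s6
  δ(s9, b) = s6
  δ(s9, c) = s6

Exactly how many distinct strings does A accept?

The useful subgraph on states {s2, s4, s5, s7, s9} is acyclic, so L(A) is finite; the longest accepting path visits 4 useful states, giving maximum string length 3.
Counting accepting paths from s4 by length: 1 of length 0, 2 of length 1, 8 of length 2, 9 of length 3. Total 20.

20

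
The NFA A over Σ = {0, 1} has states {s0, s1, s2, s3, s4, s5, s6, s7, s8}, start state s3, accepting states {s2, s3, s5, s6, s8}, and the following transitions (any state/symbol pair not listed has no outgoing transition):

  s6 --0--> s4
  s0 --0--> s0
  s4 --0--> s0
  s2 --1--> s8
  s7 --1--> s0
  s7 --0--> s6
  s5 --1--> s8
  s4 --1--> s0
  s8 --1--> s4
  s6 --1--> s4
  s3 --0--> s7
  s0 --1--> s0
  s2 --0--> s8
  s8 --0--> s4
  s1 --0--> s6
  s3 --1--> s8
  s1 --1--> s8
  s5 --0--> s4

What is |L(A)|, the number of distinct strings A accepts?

3

The useful subgraph on states {s3, s6, s7, s8} is acyclic, so L(A) is finite; the longest accepting path visits 3 useful states, giving maximum string length 2.
Counting accepting paths from s3 by length: 1 of length 0, 1 of length 1, 1 of length 2. Total 3.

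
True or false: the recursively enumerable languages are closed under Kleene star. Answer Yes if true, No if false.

Yes

Dovetail over all factorisations of the input into blocks and all step bounds, running the recogniser for L on every block of a factorisation; accept if some factorisation has all of its blocks accepted.
So the recursively enumerable languages are closed under Kleene star.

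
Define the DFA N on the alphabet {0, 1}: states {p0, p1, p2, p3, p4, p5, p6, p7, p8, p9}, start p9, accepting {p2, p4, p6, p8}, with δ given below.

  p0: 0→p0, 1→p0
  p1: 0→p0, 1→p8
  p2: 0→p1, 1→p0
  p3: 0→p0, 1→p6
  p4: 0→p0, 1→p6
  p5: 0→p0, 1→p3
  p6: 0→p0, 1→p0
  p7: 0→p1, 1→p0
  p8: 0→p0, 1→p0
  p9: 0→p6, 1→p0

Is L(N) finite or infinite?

The useful states (reachable from p9 and able to reach an accepting state) are {p6, p9}.
Restricted to these states the transition graph has no cycle, so every accepting path has bounded length and L is finite.

finite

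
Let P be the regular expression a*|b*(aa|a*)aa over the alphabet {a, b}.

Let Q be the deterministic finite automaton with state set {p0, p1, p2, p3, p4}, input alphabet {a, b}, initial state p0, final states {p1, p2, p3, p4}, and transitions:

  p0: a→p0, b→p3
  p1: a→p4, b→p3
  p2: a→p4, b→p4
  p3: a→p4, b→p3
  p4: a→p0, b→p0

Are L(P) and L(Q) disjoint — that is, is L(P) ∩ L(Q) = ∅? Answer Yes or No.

Converting the expression P to a DFA (subset construction, then merging equivalent states) gives the minimal DFA with states {r0, r1, r2, r3, r4}, start state r0, accepting states {r0, r1} and transitions r0: a→r1, b→r2; r1: a→r1, b→r3; r2: a→r4, b→r2; r3: a→r3, b→r3; r4: a→r1, b→r3.
Exploring the product automaton P × Q from the start pair (r0, p0), following both machines on each input symbol, reaches 7 state pairs: (r0, p0), (r1, p0), (r2, p3), (r3, p3), (r4, p4), (r3, p4), (r3, p0).
P accepts in {r0, r1} and Q accepts in {p1, p2, p3, p4}; no reachable pair has both components accepting, so no string drives both machines to acceptance simultaneously and L(P) ∩ L(Q) = ∅.
So no string is accepted by both, and the intersection is empty.

Yes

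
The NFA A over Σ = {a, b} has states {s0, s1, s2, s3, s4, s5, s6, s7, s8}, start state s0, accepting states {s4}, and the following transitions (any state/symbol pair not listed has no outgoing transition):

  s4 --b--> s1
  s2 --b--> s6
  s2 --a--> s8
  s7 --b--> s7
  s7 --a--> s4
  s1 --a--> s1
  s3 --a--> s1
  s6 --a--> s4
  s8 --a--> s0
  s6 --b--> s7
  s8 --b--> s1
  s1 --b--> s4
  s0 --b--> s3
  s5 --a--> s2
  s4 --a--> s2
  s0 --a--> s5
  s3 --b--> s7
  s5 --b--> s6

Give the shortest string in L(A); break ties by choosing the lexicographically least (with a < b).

aba

A breadth-first search from s0 reaches an accepting state first via the path s0 → s5 → s6 → s4 on input aba.
No string of length < 3 is accepted (BFS exhausts all shorter strings without reaching an accepting state), and aba is the lexicographically least accepting string of length 3.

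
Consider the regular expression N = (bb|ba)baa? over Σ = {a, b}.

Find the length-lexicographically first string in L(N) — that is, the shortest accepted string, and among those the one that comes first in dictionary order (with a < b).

By inspection of the expression, no string of length less than 4 matches, and baba is the lexicographically first match of length 4.

baba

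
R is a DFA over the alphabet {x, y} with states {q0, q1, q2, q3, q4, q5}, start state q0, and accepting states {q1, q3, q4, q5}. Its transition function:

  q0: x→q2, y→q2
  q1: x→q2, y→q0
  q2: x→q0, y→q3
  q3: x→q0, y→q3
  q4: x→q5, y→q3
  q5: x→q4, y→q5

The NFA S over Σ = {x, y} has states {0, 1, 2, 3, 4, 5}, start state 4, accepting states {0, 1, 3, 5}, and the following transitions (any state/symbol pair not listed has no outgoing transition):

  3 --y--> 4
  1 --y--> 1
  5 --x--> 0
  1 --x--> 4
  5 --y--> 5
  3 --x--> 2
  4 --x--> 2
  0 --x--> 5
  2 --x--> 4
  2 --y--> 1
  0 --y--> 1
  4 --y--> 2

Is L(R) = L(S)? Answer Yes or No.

Yes

Exploring the product automaton R × S from the start pair (q0, 4), following both machines on each input symbol, reaches 3 state pairs: (q0, 4), (q2, 2), (q3, 1).
R accepts in {q1, q3, q4, q5} and S accepts in {0, 1, 3, 5}. In every reachable pair the two components are either both accepting — (q3, 1) — or both non-accepting, so no string is accepted by exactly one of the machines: L(R) \ L(S) and L(S) \ L(R) are both empty.
Hence every string is accepted by R iff it is accepted by S, and the two languages coincide.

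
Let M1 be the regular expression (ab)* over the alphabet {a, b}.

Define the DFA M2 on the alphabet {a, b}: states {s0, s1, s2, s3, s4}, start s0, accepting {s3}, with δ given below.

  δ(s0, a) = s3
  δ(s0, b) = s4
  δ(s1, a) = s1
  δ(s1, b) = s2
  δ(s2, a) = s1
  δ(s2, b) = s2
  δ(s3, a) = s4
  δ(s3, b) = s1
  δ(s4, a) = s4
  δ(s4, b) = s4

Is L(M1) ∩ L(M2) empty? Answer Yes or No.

Yes

Converting the expression M1 to a DFA (subset construction, then merging equivalent states) gives the minimal DFA with states {r0, r1, r2}, start state r0, accepting states {r0} and transitions r0: a→r1, b→r2; r1: a→r2, b→r0; r2: a→r2, b→r2.
Exploring the product automaton M1 × M2 from the start pair (r0, s0), following both machines on each input symbol, reaches 8 state pairs: (r0, s0), (r1, s3), (r2, s4), (r0, s1), (r1, s1), (r2, s2), (r2, s1), (r0, s2).
M1 accepts in {r0} and M2 accepts in {s3}; no reachable pair has both components accepting, so no string drives both machines to acceptance simultaneously and L(M1) ∩ L(M2) = ∅.
So no string is accepted by both, and the intersection is empty.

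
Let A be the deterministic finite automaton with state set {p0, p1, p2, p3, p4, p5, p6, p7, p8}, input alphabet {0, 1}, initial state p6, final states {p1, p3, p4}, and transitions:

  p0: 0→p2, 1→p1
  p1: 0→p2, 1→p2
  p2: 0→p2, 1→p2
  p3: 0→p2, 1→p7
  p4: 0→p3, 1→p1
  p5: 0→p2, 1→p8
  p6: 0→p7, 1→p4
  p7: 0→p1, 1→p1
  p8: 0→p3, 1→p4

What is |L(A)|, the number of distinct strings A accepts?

The useful subgraph on states {p1, p3, p4, p6, p7} is acyclic, so L(A) is finite; the longest accepting path visits 5 useful states, giving maximum string length 4.
Counting accepting paths from p6 by length: 1 of length 1, 4 of length 2, 2 of length 4. Total 7.

7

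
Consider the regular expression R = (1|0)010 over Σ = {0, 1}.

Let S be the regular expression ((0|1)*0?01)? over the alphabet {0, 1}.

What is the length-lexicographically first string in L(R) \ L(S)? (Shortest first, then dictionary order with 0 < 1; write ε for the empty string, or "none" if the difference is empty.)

0010

The string 0010 is accepted by R but not by S.
No shorter string lies in the difference, and 0010 is the lexicographically first length-4 string in L(R) \ L(S).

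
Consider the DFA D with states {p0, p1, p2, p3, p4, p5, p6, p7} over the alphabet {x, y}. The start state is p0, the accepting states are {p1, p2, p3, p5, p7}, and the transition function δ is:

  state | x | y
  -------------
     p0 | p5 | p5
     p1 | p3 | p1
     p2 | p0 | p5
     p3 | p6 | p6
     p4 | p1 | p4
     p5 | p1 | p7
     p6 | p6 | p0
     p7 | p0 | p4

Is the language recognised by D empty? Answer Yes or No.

The string x is accepted: the run p0 → p5 ends in the accepting state p5.
Since at least one string is accepted, L(D) is not empty.

No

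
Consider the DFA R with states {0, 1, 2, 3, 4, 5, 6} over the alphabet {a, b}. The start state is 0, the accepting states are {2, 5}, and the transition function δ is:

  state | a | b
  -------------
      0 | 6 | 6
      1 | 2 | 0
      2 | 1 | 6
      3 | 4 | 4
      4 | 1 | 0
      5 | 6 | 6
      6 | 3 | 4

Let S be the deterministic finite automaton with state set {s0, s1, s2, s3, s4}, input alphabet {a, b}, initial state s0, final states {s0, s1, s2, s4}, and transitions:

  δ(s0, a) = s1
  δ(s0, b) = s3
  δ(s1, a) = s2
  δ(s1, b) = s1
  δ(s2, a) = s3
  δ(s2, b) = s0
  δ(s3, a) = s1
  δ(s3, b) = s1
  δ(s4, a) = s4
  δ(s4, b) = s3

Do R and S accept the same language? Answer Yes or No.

The string abaa is accepted by R but rejected by S.
So L(R) ≠ L(S).

No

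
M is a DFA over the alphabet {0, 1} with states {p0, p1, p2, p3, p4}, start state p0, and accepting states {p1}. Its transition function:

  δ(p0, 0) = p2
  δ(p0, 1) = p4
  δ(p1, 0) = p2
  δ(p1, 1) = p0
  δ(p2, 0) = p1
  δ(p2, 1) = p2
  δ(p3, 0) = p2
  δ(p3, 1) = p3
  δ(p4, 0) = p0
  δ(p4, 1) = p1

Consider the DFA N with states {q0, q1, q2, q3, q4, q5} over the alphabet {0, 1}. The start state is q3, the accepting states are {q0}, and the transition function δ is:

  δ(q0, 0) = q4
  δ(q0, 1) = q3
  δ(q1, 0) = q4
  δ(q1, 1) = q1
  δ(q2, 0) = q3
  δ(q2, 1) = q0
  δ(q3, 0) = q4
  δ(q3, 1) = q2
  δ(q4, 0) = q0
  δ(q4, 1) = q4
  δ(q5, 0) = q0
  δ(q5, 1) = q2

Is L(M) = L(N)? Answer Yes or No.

Exploring the product automaton M × N from the start pair (p0, q3), following both machines on each input symbol, reaches 4 state pairs: (p0, q3), (p2, q4), (p4, q2), (p1, q0).
M accepts in {p1} and N accepts in {q0}. In every reachable pair the two components are either both accepting — (p1, q0) — or both non-accepting, so no string is accepted by exactly one of the machines: L(M) \ L(N) and L(N) \ L(M) are both empty.
Hence every string is accepted by M iff it is accepted by N, and the two languages coincide.

Yes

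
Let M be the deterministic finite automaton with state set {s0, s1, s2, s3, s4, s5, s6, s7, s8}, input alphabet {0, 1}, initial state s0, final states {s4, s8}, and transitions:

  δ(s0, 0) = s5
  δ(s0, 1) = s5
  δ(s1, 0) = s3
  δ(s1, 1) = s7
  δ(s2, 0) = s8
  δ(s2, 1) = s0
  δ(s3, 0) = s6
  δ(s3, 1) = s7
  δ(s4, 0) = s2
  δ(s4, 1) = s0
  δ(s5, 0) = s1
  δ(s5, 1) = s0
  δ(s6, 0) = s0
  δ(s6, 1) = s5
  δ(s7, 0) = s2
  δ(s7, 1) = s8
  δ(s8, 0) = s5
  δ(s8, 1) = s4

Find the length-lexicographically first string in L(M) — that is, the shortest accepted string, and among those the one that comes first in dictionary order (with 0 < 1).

0011

A breadth-first search from s0 reaches an accepting state first via the path s0 → s5 → s1 → s7 → s8 on input 0011.
No string of length < 4 is accepted (BFS exhausts all shorter strings without reaching an accepting state), and 0011 is the lexicographically least accepting string of length 4.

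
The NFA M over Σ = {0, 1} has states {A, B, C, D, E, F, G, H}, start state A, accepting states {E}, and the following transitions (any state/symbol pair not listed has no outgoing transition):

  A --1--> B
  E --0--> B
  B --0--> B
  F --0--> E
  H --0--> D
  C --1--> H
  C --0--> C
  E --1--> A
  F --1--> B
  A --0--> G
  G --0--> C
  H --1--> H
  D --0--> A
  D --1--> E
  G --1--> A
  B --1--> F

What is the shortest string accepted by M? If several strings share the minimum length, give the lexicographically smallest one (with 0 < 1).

A breadth-first search from A reaches an accepting state first via the path A → B → F → E on input 110.
No string of length < 3 is accepted (BFS exhausts all shorter strings without reaching an accepting state), and 110 is the lexicographically least accepting string of length 3.

110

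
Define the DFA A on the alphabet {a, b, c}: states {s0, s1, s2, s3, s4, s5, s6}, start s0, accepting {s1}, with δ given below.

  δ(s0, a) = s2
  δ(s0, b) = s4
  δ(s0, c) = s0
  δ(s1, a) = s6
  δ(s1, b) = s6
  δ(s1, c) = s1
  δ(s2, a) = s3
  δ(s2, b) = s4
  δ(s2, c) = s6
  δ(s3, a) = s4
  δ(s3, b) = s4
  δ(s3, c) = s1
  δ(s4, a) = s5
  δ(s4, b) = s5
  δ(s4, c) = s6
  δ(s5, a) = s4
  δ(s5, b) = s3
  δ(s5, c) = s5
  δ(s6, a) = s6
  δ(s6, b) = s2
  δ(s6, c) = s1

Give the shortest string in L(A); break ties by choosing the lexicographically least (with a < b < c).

A breadth-first search from s0 reaches an accepting state first via the path s0 → s2 → s3 → s1 on input aac.
No string of length < 3 is accepted (BFS exhausts all shorter strings without reaching an accepting state), and aac is the lexicographically least accepting string of length 3.

aac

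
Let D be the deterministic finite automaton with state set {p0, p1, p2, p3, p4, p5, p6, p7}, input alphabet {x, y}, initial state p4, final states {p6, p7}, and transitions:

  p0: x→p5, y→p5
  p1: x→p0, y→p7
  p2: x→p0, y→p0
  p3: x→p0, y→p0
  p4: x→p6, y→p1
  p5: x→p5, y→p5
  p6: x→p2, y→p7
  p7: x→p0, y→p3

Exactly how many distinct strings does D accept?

The useful subgraph on states {p1, p4, p6, p7} is acyclic, so L(D) is finite; the longest accepting path visits 3 useful states, giving maximum string length 2.
Counting accepting paths from p4 by length: 1 of length 1, 2 of length 2. Total 3.

3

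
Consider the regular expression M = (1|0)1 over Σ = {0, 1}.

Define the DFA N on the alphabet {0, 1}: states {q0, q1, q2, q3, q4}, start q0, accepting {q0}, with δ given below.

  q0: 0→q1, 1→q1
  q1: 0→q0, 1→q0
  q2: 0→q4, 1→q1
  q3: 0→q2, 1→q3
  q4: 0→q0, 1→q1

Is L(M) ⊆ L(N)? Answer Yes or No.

Yes

Converting the expression M to a DFA (subset construction, then merging equivalent states) gives the minimal DFA with states {m0, m1, m2, m3}, start state m0, accepting states {m3} and transitions m0: 0→m1, 1→m1; m1: 0→m2, 1→m3; m2: 0→m2, 1→m2; m3: 0→m2, 1→m2.
Exploring the product automaton M × N from the start pair (m0, q0), following both machines on each input symbol, reaches 5 state pairs: (m0, q0), (m1, q1), (m2, q0), (m3, q0), (m2, q1).
M accepts in {m3} and N accepts in {q0}. The reachable pairs whose M-component is accepting are (m3, q0); in each of them the N-component is accepting too, so the product for L(M) \ L(N) (M-component accepting, N-component rejecting) has no reachable accepting pair and the difference is empty.
Hence every string in L(M) is also in L(N).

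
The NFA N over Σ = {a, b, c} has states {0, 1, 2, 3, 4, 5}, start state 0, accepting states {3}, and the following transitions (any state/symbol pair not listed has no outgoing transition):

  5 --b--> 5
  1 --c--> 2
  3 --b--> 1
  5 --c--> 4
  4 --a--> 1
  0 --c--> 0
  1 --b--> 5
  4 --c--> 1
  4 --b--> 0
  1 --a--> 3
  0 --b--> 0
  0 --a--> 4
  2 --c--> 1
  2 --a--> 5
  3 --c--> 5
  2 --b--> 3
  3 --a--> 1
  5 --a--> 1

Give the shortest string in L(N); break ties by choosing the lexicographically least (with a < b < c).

aaa

A breadth-first search from 0 reaches an accepting state first via the path 0 → 4 → 1 → 3 on input aaa.
No string of length < 3 is accepted (BFS exhausts all shorter strings without reaching an accepting state), and aaa is the lexicographically least accepting string of length 3.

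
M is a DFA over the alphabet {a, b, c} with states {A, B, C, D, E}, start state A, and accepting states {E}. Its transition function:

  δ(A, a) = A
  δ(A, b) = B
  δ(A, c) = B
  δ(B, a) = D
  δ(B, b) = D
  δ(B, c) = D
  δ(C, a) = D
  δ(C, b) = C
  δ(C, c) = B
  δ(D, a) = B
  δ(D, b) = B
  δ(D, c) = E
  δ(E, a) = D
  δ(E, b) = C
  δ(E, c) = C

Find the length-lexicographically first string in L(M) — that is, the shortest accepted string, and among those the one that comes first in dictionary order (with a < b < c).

A breadth-first search from A reaches an accepting state first via the path A → B → D → E on input bac.
No string of length < 3 is accepted (BFS exhausts all shorter strings without reaching an accepting state), and bac is the lexicographically least accepting string of length 3.

bac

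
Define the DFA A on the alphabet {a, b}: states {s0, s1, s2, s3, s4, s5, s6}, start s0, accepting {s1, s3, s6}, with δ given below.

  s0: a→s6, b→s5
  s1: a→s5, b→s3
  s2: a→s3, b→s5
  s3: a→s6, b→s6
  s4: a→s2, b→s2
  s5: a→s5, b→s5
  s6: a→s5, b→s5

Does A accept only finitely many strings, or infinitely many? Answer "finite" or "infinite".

The useful states (reachable from s0 and able to reach an accepting state) are {s0, s6}.
Restricted to these states the transition graph has no cycle, so every accepting path has bounded length and L is finite.

finite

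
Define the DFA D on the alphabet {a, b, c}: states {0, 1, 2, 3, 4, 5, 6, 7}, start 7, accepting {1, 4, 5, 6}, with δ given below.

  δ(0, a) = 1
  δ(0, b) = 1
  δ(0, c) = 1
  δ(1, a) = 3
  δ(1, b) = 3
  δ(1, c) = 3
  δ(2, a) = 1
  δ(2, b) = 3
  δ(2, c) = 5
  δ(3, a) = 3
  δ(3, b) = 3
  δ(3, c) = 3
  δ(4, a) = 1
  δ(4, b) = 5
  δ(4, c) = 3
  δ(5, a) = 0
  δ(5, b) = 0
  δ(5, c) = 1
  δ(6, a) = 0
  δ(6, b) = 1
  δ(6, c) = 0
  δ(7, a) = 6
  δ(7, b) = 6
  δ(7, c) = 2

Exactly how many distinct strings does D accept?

25

The useful subgraph on states {0, 1, 2, 5, 6, 7} is acyclic, so L(D) is finite; the longest accepting path visits 5 useful states, giving maximum string length 4.
Counting accepting paths from 7 by length: 2 of length 1, 4 of length 2, 13 of length 3, 6 of length 4. Total 25.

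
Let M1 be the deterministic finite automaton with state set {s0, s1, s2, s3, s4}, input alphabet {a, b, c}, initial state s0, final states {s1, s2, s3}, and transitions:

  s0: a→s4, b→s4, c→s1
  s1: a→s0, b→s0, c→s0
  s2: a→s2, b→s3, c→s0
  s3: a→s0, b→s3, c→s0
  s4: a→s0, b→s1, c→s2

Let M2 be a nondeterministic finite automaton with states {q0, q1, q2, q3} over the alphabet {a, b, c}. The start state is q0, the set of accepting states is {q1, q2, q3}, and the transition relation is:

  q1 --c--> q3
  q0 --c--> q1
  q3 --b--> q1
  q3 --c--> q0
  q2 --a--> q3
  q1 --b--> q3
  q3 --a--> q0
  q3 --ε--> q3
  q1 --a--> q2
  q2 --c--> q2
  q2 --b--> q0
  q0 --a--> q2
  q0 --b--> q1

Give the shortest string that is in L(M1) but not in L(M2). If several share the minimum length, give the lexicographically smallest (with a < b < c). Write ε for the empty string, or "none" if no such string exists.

ab

The string ab is accepted by M1 but not by M2.
No shorter string lies in the difference, and ab is the lexicographically first length-2 string in L(M1) \ L(M2).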